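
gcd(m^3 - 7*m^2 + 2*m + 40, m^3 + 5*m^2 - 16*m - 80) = m - 4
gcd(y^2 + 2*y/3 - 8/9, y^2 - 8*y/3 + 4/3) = y - 2/3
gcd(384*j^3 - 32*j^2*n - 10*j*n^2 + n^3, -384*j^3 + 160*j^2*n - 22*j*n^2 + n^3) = 64*j^2 - 16*j*n + n^2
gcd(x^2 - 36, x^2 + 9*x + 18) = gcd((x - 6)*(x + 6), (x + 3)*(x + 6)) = x + 6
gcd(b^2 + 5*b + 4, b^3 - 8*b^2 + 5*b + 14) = b + 1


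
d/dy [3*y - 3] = 3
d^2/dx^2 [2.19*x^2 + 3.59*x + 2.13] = 4.38000000000000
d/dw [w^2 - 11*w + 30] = 2*w - 11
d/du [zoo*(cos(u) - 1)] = zoo*sin(u)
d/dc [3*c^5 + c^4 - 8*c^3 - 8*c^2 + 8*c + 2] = 15*c^4 + 4*c^3 - 24*c^2 - 16*c + 8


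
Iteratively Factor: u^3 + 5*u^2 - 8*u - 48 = (u + 4)*(u^2 + u - 12) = (u + 4)^2*(u - 3)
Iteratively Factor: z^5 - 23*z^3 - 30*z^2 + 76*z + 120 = (z + 2)*(z^4 - 2*z^3 - 19*z^2 + 8*z + 60) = (z - 2)*(z + 2)*(z^3 - 19*z - 30) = (z - 2)*(z + 2)^2*(z^2 - 2*z - 15) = (z - 5)*(z - 2)*(z + 2)^2*(z + 3)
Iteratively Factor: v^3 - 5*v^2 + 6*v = (v)*(v^2 - 5*v + 6) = v*(v - 3)*(v - 2)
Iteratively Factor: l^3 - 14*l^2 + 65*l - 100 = (l - 4)*(l^2 - 10*l + 25) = (l - 5)*(l - 4)*(l - 5)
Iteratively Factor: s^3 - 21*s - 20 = (s + 4)*(s^2 - 4*s - 5) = (s + 1)*(s + 4)*(s - 5)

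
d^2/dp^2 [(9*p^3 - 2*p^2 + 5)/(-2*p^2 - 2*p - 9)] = 2*(118*p^3 - 654*p^2 - 2247*p + 232)/(8*p^6 + 24*p^5 + 132*p^4 + 224*p^3 + 594*p^2 + 486*p + 729)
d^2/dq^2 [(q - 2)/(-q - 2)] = 8/(q + 2)^3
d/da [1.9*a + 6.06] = 1.90000000000000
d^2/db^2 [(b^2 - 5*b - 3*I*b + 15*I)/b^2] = (b*(-10 - 6*I) + 90*I)/b^4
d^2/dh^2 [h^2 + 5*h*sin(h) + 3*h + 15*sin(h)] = -5*h*sin(h) - 15*sin(h) + 10*cos(h) + 2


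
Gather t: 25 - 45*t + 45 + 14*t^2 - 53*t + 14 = 14*t^2 - 98*t + 84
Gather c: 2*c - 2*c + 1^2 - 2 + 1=0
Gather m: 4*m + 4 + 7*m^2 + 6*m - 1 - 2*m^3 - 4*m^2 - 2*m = -2*m^3 + 3*m^2 + 8*m + 3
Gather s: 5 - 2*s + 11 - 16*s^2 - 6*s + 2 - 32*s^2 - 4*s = -48*s^2 - 12*s + 18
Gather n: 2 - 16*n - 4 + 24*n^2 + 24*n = 24*n^2 + 8*n - 2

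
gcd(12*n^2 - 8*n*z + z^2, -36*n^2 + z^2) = -6*n + z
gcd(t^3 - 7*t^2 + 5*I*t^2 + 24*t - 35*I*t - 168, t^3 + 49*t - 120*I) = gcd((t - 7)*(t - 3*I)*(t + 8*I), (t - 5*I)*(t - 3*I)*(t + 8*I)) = t^2 + 5*I*t + 24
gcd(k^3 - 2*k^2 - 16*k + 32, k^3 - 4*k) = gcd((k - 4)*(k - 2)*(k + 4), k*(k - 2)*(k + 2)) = k - 2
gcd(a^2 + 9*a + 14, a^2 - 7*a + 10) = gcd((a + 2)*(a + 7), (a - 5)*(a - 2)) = 1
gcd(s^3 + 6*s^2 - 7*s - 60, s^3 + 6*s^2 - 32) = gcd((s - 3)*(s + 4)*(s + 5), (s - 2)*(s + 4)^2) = s + 4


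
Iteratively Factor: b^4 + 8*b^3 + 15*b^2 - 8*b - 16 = (b - 1)*(b^3 + 9*b^2 + 24*b + 16) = (b - 1)*(b + 1)*(b^2 + 8*b + 16) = (b - 1)*(b + 1)*(b + 4)*(b + 4)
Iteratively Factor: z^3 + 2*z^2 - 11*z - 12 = (z + 4)*(z^2 - 2*z - 3) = (z + 1)*(z + 4)*(z - 3)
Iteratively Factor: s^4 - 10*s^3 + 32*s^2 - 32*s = (s - 4)*(s^3 - 6*s^2 + 8*s) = s*(s - 4)*(s^2 - 6*s + 8) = s*(s - 4)*(s - 2)*(s - 4)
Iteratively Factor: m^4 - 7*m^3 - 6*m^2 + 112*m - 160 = (m - 4)*(m^3 - 3*m^2 - 18*m + 40) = (m - 5)*(m - 4)*(m^2 + 2*m - 8) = (m - 5)*(m - 4)*(m + 4)*(m - 2)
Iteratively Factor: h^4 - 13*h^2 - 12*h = (h + 1)*(h^3 - h^2 - 12*h) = h*(h + 1)*(h^2 - h - 12) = h*(h + 1)*(h + 3)*(h - 4)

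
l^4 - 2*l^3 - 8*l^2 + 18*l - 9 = (l - 3)*(l - 1)^2*(l + 3)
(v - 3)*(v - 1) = v^2 - 4*v + 3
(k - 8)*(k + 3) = k^2 - 5*k - 24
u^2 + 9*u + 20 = (u + 4)*(u + 5)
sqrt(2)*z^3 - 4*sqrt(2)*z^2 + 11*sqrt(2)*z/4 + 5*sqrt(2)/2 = (z - 5/2)*(z - 2)*(sqrt(2)*z + sqrt(2)/2)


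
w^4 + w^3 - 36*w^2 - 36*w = w*(w - 6)*(w + 1)*(w + 6)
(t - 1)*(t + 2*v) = t^2 + 2*t*v - t - 2*v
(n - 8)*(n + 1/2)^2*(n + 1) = n^4 - 6*n^3 - 59*n^2/4 - 39*n/4 - 2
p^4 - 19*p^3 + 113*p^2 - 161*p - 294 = (p - 7)^2*(p - 6)*(p + 1)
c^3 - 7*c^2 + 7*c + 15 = (c - 5)*(c - 3)*(c + 1)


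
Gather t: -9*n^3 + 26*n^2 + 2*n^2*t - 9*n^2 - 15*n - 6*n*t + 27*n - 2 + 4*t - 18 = -9*n^3 + 17*n^2 + 12*n + t*(2*n^2 - 6*n + 4) - 20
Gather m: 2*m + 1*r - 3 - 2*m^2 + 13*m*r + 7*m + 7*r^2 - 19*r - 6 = -2*m^2 + m*(13*r + 9) + 7*r^2 - 18*r - 9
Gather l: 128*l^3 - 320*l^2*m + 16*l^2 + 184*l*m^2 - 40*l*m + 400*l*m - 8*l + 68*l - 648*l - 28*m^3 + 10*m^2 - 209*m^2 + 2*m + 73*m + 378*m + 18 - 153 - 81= 128*l^3 + l^2*(16 - 320*m) + l*(184*m^2 + 360*m - 588) - 28*m^3 - 199*m^2 + 453*m - 216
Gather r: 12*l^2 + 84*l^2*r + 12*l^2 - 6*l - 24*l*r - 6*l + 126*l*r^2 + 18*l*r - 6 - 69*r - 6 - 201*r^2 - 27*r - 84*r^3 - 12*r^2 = 24*l^2 - 12*l - 84*r^3 + r^2*(126*l - 213) + r*(84*l^2 - 6*l - 96) - 12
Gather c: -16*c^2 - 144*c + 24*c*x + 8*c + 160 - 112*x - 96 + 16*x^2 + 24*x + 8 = -16*c^2 + c*(24*x - 136) + 16*x^2 - 88*x + 72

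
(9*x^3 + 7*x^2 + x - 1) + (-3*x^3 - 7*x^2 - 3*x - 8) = 6*x^3 - 2*x - 9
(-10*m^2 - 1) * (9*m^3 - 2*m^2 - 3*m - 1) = -90*m^5 + 20*m^4 + 21*m^3 + 12*m^2 + 3*m + 1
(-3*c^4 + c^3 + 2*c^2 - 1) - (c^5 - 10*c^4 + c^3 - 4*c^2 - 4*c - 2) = -c^5 + 7*c^4 + 6*c^2 + 4*c + 1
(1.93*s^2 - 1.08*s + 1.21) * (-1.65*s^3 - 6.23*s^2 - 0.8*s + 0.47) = -3.1845*s^5 - 10.2419*s^4 + 3.1879*s^3 - 5.7672*s^2 - 1.4756*s + 0.5687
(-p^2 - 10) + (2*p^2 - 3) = p^2 - 13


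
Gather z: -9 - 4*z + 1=-4*z - 8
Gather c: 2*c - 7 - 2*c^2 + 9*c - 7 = -2*c^2 + 11*c - 14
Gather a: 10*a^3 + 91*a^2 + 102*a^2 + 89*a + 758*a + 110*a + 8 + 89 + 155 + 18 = 10*a^3 + 193*a^2 + 957*a + 270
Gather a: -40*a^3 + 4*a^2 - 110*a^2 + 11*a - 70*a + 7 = -40*a^3 - 106*a^2 - 59*a + 7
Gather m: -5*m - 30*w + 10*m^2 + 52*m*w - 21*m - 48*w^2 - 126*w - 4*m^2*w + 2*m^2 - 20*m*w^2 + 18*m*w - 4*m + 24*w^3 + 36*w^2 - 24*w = m^2*(12 - 4*w) + m*(-20*w^2 + 70*w - 30) + 24*w^3 - 12*w^2 - 180*w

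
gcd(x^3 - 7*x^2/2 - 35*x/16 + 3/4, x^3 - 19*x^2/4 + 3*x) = x - 4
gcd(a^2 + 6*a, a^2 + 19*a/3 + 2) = a + 6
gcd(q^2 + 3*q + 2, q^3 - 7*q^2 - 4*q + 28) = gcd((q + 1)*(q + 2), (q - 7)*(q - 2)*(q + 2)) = q + 2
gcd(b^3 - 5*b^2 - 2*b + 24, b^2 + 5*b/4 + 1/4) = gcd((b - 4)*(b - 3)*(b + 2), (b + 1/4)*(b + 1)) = 1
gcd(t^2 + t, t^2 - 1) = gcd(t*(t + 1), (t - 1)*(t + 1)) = t + 1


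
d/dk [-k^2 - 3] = -2*k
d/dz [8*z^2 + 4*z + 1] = 16*z + 4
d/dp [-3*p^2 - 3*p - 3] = -6*p - 3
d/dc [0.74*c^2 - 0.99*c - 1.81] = 1.48*c - 0.99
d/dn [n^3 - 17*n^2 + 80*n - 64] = 3*n^2 - 34*n + 80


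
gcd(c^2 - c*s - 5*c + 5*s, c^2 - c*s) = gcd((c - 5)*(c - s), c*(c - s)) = -c + s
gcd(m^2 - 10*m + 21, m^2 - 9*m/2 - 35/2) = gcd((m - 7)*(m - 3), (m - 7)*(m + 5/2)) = m - 7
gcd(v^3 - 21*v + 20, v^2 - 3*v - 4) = v - 4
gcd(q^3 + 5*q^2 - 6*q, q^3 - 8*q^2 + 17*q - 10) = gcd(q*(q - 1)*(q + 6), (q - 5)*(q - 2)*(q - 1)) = q - 1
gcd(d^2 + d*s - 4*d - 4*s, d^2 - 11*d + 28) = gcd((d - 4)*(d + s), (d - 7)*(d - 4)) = d - 4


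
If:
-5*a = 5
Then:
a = -1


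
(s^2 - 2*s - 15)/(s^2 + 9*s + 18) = (s - 5)/(s + 6)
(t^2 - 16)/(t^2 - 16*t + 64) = (t^2 - 16)/(t^2 - 16*t + 64)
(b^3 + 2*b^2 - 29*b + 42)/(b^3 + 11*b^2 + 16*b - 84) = (b - 3)/(b + 6)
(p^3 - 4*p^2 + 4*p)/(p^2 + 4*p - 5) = p*(p^2 - 4*p + 4)/(p^2 + 4*p - 5)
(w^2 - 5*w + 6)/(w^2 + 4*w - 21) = (w - 2)/(w + 7)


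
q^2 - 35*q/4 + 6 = (q - 8)*(q - 3/4)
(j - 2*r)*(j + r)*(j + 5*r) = j^3 + 4*j^2*r - 7*j*r^2 - 10*r^3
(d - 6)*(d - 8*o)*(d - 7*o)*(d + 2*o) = d^4 - 13*d^3*o - 6*d^3 + 26*d^2*o^2 + 78*d^2*o + 112*d*o^3 - 156*d*o^2 - 672*o^3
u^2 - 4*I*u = u*(u - 4*I)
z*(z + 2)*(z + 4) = z^3 + 6*z^2 + 8*z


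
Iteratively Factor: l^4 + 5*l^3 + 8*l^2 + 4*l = (l + 1)*(l^3 + 4*l^2 + 4*l) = (l + 1)*(l + 2)*(l^2 + 2*l) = (l + 1)*(l + 2)^2*(l)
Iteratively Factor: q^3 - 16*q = (q + 4)*(q^2 - 4*q) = (q - 4)*(q + 4)*(q)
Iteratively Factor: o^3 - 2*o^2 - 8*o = (o)*(o^2 - 2*o - 8) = o*(o - 4)*(o + 2)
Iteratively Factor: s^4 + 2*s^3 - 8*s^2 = (s)*(s^3 + 2*s^2 - 8*s) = s^2*(s^2 + 2*s - 8) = s^2*(s + 4)*(s - 2)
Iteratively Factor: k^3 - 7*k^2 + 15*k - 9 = (k - 1)*(k^2 - 6*k + 9) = (k - 3)*(k - 1)*(k - 3)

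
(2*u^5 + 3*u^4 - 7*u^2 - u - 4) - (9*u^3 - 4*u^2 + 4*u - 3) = 2*u^5 + 3*u^4 - 9*u^3 - 3*u^2 - 5*u - 1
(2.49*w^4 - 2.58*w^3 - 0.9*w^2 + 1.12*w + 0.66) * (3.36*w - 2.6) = 8.3664*w^5 - 15.1428*w^4 + 3.684*w^3 + 6.1032*w^2 - 0.6944*w - 1.716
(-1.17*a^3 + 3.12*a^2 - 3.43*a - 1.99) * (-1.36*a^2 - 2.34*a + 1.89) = 1.5912*a^5 - 1.5054*a^4 - 4.8473*a^3 + 16.6294*a^2 - 1.8261*a - 3.7611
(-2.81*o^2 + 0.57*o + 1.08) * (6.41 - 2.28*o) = 6.4068*o^3 - 19.3117*o^2 + 1.1913*o + 6.9228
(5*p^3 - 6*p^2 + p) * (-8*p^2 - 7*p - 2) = -40*p^5 + 13*p^4 + 24*p^3 + 5*p^2 - 2*p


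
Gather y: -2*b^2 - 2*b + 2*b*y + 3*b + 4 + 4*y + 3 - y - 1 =-2*b^2 + b + y*(2*b + 3) + 6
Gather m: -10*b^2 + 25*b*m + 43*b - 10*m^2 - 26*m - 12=-10*b^2 + 43*b - 10*m^2 + m*(25*b - 26) - 12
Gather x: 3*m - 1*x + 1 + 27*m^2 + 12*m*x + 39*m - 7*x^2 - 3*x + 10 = 27*m^2 + 42*m - 7*x^2 + x*(12*m - 4) + 11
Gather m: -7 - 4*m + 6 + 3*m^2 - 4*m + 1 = 3*m^2 - 8*m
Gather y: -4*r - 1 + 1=-4*r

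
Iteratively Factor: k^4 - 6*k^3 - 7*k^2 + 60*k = (k + 3)*(k^3 - 9*k^2 + 20*k) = (k - 5)*(k + 3)*(k^2 - 4*k) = k*(k - 5)*(k + 3)*(k - 4)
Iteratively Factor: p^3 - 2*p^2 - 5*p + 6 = (p + 2)*(p^2 - 4*p + 3) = (p - 3)*(p + 2)*(p - 1)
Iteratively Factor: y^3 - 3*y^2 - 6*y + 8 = (y - 1)*(y^2 - 2*y - 8) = (y - 1)*(y + 2)*(y - 4)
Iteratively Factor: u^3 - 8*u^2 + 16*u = (u - 4)*(u^2 - 4*u) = u*(u - 4)*(u - 4)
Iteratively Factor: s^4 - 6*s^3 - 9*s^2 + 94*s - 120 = (s - 2)*(s^3 - 4*s^2 - 17*s + 60) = (s - 5)*(s - 2)*(s^2 + s - 12) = (s - 5)*(s - 2)*(s + 4)*(s - 3)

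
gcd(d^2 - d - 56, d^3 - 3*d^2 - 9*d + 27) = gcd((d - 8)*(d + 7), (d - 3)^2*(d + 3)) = 1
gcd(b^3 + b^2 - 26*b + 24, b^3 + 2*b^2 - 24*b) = b^2 + 2*b - 24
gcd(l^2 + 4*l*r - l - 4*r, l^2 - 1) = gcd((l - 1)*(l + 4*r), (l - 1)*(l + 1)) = l - 1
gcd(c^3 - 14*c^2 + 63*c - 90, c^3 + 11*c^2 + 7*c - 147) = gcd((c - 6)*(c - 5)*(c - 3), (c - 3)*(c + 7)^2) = c - 3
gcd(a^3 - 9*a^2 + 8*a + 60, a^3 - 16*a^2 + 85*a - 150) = a^2 - 11*a + 30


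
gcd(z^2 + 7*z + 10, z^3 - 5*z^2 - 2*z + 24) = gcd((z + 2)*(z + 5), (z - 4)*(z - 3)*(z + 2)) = z + 2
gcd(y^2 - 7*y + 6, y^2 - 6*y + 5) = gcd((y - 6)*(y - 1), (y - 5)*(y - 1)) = y - 1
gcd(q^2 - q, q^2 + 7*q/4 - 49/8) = 1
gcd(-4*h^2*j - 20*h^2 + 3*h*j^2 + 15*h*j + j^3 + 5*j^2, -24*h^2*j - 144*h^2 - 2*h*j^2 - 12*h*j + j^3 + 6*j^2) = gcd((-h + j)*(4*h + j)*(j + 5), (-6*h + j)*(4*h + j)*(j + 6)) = 4*h + j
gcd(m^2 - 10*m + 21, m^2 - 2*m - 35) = m - 7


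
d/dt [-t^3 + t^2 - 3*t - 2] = -3*t^2 + 2*t - 3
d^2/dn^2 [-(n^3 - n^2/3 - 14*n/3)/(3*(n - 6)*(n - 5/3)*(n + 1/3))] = 6*(-567*n^6 + 2943*n^5 - 7299*n^4 + 11889*n^3 - 11610*n^2 + 25020*n - 9080)/(729*n^9 - 16038*n^8 + 133893*n^7 - 518994*n^6 + 889839*n^5 - 388242*n^4 - 470897*n^3 + 225810*n^2 + 180900*n + 27000)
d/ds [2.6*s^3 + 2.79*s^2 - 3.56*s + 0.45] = 7.8*s^2 + 5.58*s - 3.56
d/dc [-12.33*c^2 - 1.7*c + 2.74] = -24.66*c - 1.7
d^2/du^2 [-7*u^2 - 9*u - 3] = -14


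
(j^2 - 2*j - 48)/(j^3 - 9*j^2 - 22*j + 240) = (j + 6)/(j^2 - j - 30)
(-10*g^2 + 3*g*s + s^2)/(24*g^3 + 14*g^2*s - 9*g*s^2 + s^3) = (-10*g^2 + 3*g*s + s^2)/(24*g^3 + 14*g^2*s - 9*g*s^2 + s^3)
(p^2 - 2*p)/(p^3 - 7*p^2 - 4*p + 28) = p/(p^2 - 5*p - 14)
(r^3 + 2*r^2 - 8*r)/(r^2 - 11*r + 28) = r*(r^2 + 2*r - 8)/(r^2 - 11*r + 28)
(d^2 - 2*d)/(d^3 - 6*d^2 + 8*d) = 1/(d - 4)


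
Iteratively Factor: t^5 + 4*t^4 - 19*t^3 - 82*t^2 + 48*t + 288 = (t + 3)*(t^4 + t^3 - 22*t^2 - 16*t + 96) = (t - 2)*(t + 3)*(t^3 + 3*t^2 - 16*t - 48) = (t - 2)*(t + 3)*(t + 4)*(t^2 - t - 12) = (t - 2)*(t + 3)^2*(t + 4)*(t - 4)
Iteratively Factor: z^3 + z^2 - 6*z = (z - 2)*(z^2 + 3*z) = z*(z - 2)*(z + 3)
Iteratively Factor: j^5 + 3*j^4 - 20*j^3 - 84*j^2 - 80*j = (j + 2)*(j^4 + j^3 - 22*j^2 - 40*j) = (j - 5)*(j + 2)*(j^3 + 6*j^2 + 8*j) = (j - 5)*(j + 2)*(j + 4)*(j^2 + 2*j) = j*(j - 5)*(j + 2)*(j + 4)*(j + 2)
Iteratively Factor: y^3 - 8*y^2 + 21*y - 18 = (y - 2)*(y^2 - 6*y + 9) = (y - 3)*(y - 2)*(y - 3)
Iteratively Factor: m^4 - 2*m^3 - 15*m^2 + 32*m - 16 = (m - 1)*(m^3 - m^2 - 16*m + 16) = (m - 1)*(m + 4)*(m^2 - 5*m + 4) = (m - 1)^2*(m + 4)*(m - 4)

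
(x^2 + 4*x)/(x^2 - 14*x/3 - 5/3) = 3*x*(x + 4)/(3*x^2 - 14*x - 5)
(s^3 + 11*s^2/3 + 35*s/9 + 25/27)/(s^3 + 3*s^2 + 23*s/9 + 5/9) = (s + 5/3)/(s + 1)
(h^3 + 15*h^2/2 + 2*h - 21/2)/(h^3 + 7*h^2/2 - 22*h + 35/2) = (2*h + 3)/(2*h - 5)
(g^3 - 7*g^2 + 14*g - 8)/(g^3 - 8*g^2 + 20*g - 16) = (g - 1)/(g - 2)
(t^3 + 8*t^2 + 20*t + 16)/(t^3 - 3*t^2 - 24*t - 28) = (t + 4)/(t - 7)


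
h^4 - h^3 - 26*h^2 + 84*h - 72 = (h - 3)*(h - 2)^2*(h + 6)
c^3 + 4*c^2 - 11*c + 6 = (c - 1)^2*(c + 6)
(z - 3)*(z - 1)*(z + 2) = z^3 - 2*z^2 - 5*z + 6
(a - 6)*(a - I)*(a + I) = a^3 - 6*a^2 + a - 6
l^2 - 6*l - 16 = (l - 8)*(l + 2)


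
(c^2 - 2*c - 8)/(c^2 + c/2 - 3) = 2*(c - 4)/(2*c - 3)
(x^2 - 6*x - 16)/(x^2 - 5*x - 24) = (x + 2)/(x + 3)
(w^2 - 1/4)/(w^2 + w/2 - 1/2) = (w + 1/2)/(w + 1)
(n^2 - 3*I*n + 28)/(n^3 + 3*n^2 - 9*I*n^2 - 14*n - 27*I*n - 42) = (n + 4*I)/(n^2 + n*(3 - 2*I) - 6*I)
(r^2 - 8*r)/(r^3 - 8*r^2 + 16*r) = (r - 8)/(r^2 - 8*r + 16)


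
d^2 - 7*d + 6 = (d - 6)*(d - 1)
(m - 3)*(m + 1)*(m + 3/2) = m^3 - m^2/2 - 6*m - 9/2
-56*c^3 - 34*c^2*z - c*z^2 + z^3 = (-7*c + z)*(2*c + z)*(4*c + z)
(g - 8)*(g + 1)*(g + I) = g^3 - 7*g^2 + I*g^2 - 8*g - 7*I*g - 8*I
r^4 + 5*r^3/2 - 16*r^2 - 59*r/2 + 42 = (r - 7/2)*(r - 1)*(r + 3)*(r + 4)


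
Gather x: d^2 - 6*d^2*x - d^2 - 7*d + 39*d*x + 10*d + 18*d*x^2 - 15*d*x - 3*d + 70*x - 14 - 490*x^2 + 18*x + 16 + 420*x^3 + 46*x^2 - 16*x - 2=420*x^3 + x^2*(18*d - 444) + x*(-6*d^2 + 24*d + 72)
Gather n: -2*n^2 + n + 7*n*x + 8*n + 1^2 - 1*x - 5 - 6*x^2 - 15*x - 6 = -2*n^2 + n*(7*x + 9) - 6*x^2 - 16*x - 10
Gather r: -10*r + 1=1 - 10*r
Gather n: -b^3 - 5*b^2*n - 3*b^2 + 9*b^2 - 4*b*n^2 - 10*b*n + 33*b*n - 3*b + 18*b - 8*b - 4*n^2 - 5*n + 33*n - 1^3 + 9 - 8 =-b^3 + 6*b^2 + 7*b + n^2*(-4*b - 4) + n*(-5*b^2 + 23*b + 28)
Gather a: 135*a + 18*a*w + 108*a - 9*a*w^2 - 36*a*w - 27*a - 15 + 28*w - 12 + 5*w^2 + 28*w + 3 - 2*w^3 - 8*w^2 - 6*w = a*(-9*w^2 - 18*w + 216) - 2*w^3 - 3*w^2 + 50*w - 24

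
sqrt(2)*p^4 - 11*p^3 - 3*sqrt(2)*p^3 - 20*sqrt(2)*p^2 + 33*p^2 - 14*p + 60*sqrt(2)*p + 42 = (p - 3)*(p - 7*sqrt(2))*(p + sqrt(2))*(sqrt(2)*p + 1)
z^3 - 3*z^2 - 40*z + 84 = (z - 7)*(z - 2)*(z + 6)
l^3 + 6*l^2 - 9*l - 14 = (l - 2)*(l + 1)*(l + 7)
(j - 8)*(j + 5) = j^2 - 3*j - 40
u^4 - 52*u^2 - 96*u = u*(u - 8)*(u + 2)*(u + 6)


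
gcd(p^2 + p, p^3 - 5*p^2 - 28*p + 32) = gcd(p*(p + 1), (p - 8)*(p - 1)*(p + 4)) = 1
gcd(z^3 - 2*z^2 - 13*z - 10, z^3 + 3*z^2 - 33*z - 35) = z^2 - 4*z - 5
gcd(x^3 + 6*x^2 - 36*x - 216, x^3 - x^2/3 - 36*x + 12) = x^2 - 36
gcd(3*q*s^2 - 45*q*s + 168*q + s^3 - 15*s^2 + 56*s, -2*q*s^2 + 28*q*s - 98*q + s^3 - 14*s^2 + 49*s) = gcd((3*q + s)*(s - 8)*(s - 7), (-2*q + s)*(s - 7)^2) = s - 7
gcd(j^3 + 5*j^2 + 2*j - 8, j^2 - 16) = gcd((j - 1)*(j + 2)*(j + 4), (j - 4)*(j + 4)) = j + 4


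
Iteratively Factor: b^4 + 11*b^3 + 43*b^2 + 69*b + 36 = (b + 1)*(b^3 + 10*b^2 + 33*b + 36) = (b + 1)*(b + 3)*(b^2 + 7*b + 12) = (b + 1)*(b + 3)*(b + 4)*(b + 3)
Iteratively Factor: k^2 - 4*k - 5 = (k - 5)*(k + 1)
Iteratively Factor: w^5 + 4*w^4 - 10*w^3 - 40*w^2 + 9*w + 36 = (w + 1)*(w^4 + 3*w^3 - 13*w^2 - 27*w + 36) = (w - 1)*(w + 1)*(w^3 + 4*w^2 - 9*w - 36) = (w - 1)*(w + 1)*(w + 3)*(w^2 + w - 12) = (w - 1)*(w + 1)*(w + 3)*(w + 4)*(w - 3)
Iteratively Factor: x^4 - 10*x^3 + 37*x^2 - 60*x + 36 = (x - 2)*(x^3 - 8*x^2 + 21*x - 18) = (x - 3)*(x - 2)*(x^2 - 5*x + 6) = (x - 3)^2*(x - 2)*(x - 2)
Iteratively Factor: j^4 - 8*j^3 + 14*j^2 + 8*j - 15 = (j - 1)*(j^3 - 7*j^2 + 7*j + 15) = (j - 3)*(j - 1)*(j^2 - 4*j - 5) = (j - 5)*(j - 3)*(j - 1)*(j + 1)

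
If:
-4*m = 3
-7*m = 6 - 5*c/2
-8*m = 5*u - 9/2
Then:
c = 3/10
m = -3/4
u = 21/10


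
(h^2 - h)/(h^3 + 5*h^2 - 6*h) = 1/(h + 6)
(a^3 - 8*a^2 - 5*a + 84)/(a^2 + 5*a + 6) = (a^2 - 11*a + 28)/(a + 2)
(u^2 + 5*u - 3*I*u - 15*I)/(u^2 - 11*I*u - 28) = (u^2 + u*(5 - 3*I) - 15*I)/(u^2 - 11*I*u - 28)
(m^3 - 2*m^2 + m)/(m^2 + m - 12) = m*(m^2 - 2*m + 1)/(m^2 + m - 12)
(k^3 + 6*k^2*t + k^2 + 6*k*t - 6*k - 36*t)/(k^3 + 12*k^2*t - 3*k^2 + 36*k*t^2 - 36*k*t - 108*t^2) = (k^2 + k - 6)/(k^2 + 6*k*t - 3*k - 18*t)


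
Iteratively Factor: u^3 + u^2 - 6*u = (u - 2)*(u^2 + 3*u) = u*(u - 2)*(u + 3)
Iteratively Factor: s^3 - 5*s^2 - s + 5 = (s + 1)*(s^2 - 6*s + 5) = (s - 1)*(s + 1)*(s - 5)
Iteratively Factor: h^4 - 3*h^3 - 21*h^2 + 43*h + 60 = (h - 3)*(h^3 - 21*h - 20) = (h - 5)*(h - 3)*(h^2 + 5*h + 4) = (h - 5)*(h - 3)*(h + 1)*(h + 4)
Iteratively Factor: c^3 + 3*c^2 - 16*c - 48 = (c + 3)*(c^2 - 16) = (c - 4)*(c + 3)*(c + 4)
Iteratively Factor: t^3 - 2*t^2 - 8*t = (t)*(t^2 - 2*t - 8) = t*(t - 4)*(t + 2)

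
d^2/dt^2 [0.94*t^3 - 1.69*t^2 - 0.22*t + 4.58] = 5.64*t - 3.38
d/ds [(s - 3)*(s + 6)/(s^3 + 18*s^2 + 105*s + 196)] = (-s^3 + s^2 + 98*s + 354)/(s^5 + 29*s^4 + 331*s^3 + 1855*s^2 + 5096*s + 5488)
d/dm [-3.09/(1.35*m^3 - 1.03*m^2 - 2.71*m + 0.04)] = (12.5145*m^2 - 6.3654*m - 8.3739)/(1.35*m^3 - 1.03*m^2 - 2.71*m + 0.04)^2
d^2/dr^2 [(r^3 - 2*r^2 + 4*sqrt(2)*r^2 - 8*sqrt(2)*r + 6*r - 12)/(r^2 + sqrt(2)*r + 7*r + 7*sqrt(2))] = 18*(-3*sqrt(2)*r^3 + 7*r^3 - 18*r^2 + 21*sqrt(2)*r^2 - 18*sqrt(2)*r + 42*r - 12 + 14*sqrt(2))/(r^6 + 3*sqrt(2)*r^5 + 21*r^5 + 63*sqrt(2)*r^4 + 153*r^4 + 469*r^3 + 443*sqrt(2)*r^3 + 882*r^2 + 1071*sqrt(2)*r^2 + 294*sqrt(2)*r + 2058*r + 686*sqrt(2))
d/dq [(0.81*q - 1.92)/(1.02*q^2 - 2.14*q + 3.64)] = (-0.8262*q^2 + 3.9168*q - 1.1604)/(1.0404*q^4 - 4.3656*q^3 + 12.0052*q^2 - 15.5792*q + 13.2496)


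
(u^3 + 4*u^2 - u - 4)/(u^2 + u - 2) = (u^2 + 5*u + 4)/(u + 2)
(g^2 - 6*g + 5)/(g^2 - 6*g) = (g^2 - 6*g + 5)/(g*(g - 6))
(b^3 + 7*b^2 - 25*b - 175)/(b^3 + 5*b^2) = 1 + 2/b - 35/b^2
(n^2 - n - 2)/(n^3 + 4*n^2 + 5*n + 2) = (n - 2)/(n^2 + 3*n + 2)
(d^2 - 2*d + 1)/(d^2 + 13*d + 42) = (d^2 - 2*d + 1)/(d^2 + 13*d + 42)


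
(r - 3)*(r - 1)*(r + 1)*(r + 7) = r^4 + 4*r^3 - 22*r^2 - 4*r + 21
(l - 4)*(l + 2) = l^2 - 2*l - 8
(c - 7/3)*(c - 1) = c^2 - 10*c/3 + 7/3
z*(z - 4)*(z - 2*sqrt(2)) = z^3 - 4*z^2 - 2*sqrt(2)*z^2 + 8*sqrt(2)*z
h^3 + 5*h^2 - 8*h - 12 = (h - 2)*(h + 1)*(h + 6)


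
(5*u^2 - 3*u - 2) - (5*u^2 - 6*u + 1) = 3*u - 3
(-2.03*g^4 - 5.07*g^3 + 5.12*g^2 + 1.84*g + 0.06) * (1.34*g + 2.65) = -2.7202*g^5 - 12.1733*g^4 - 6.5747*g^3 + 16.0336*g^2 + 4.9564*g + 0.159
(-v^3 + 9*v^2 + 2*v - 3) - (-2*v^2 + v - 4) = -v^3 + 11*v^2 + v + 1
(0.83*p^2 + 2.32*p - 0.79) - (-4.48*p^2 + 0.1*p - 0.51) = 5.31*p^2 + 2.22*p - 0.28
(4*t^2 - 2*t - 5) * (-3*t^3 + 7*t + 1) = -12*t^5 + 6*t^4 + 43*t^3 - 10*t^2 - 37*t - 5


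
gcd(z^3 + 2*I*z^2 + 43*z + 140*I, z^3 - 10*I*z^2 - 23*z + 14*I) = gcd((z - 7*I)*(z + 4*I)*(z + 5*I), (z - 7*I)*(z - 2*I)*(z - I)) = z - 7*I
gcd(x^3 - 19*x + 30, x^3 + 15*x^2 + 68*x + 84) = 1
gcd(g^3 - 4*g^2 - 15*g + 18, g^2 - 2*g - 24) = g - 6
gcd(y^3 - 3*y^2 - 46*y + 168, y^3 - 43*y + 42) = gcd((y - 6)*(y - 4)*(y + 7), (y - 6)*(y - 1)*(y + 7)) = y^2 + y - 42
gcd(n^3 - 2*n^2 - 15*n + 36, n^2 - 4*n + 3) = n - 3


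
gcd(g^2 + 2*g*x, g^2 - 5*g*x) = g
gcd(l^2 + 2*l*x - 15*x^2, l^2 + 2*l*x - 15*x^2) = -l^2 - 2*l*x + 15*x^2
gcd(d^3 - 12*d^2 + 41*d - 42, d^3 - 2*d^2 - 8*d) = 1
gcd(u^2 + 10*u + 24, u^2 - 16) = u + 4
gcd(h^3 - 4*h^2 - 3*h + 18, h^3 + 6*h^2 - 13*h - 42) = h^2 - h - 6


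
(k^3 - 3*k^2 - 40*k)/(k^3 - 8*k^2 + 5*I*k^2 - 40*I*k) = (k + 5)/(k + 5*I)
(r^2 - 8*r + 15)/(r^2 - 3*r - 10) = (r - 3)/(r + 2)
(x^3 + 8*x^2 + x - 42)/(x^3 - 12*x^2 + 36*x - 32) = (x^2 + 10*x + 21)/(x^2 - 10*x + 16)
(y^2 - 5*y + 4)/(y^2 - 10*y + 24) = (y - 1)/(y - 6)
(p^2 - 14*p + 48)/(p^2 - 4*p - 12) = (p - 8)/(p + 2)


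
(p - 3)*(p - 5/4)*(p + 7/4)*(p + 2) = p^4 - p^3/2 - 139*p^2/16 - 13*p/16 + 105/8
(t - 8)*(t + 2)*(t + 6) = t^3 - 52*t - 96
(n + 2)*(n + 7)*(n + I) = n^3 + 9*n^2 + I*n^2 + 14*n + 9*I*n + 14*I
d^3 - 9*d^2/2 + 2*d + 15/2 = (d - 3)*(d - 5/2)*(d + 1)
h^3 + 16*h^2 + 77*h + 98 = (h + 2)*(h + 7)^2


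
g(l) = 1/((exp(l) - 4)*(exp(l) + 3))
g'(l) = -exp(l)/((exp(l) - 4)*(exp(l) + 3)^2) - exp(l)/((exp(l) - 4)^2*(exp(l) + 3)) = (1 - 2*exp(l))*exp(l)/(exp(4*l) - 2*exp(3*l) - 23*exp(2*l) + 24*exp(l) + 144)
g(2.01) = 0.03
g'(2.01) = -0.08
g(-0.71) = -0.08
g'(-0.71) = 0.00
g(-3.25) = -0.08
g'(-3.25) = 0.00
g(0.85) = -0.11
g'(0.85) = -0.11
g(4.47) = 0.00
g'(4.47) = -0.00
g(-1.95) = -0.08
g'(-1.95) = 0.00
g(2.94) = 0.00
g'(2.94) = -0.01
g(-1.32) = -0.08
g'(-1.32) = 0.00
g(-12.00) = -0.08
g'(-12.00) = 0.00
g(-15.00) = -0.08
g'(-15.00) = 0.00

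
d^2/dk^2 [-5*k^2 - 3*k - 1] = -10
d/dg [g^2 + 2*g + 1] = 2*g + 2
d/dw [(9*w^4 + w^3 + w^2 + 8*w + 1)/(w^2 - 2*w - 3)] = (18*w^5 - 53*w^4 - 112*w^3 - 19*w^2 - 8*w - 22)/(w^4 - 4*w^3 - 2*w^2 + 12*w + 9)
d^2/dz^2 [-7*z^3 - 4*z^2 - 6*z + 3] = -42*z - 8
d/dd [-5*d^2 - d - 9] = -10*d - 1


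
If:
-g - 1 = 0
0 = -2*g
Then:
No Solution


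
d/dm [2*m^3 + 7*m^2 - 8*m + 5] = 6*m^2 + 14*m - 8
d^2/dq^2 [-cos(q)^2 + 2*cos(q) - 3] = -2*cos(q) + 2*cos(2*q)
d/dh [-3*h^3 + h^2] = h*(2 - 9*h)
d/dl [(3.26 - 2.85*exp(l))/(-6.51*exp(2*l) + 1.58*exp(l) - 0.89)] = (-18.5535*exp(2*l) + 42.4452*exp(l) - 2.6143)*exp(l)/(42.3801*exp(4*l) - 20.5716*exp(3*l) + 14.0842*exp(2*l) - 2.8124*exp(l) + 0.7921)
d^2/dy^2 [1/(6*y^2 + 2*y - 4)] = (-9*y^2 - 3*y + (6*y + 1)^2 + 6)/(3*y^2 + y - 2)^3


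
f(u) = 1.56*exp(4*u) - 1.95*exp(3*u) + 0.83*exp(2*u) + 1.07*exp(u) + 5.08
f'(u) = 6.24*exp(4*u) - 5.85*exp(3*u) + 1.66*exp(2*u) + 1.07*exp(u)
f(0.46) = 10.93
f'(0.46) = 21.90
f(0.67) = 18.54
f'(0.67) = 55.78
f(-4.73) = 5.09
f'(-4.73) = 0.01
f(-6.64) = 5.08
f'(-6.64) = 0.00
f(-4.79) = 5.09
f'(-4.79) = 0.01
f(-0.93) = 5.55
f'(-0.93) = 0.47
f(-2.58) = 5.17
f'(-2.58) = 0.09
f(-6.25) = 5.08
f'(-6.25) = 0.00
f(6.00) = 41195129105.96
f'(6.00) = 164908281875.39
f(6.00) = 41195129105.96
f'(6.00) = 164908281875.39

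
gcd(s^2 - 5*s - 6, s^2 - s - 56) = 1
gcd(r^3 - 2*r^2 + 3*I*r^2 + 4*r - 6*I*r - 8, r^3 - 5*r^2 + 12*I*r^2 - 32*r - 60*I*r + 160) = r + 4*I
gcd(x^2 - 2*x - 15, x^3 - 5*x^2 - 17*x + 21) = x + 3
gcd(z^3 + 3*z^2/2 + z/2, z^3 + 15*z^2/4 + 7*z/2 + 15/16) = z + 1/2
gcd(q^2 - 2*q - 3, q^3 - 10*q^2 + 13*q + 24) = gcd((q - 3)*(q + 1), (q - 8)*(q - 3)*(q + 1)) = q^2 - 2*q - 3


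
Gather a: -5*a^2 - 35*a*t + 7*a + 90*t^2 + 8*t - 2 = -5*a^2 + a*(7 - 35*t) + 90*t^2 + 8*t - 2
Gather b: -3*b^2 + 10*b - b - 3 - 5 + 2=-3*b^2 + 9*b - 6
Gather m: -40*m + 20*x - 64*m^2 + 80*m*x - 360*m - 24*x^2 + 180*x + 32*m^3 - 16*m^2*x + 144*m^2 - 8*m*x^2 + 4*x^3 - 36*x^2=32*m^3 + m^2*(80 - 16*x) + m*(-8*x^2 + 80*x - 400) + 4*x^3 - 60*x^2 + 200*x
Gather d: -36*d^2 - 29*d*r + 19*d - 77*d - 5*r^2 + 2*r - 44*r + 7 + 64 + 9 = -36*d^2 + d*(-29*r - 58) - 5*r^2 - 42*r + 80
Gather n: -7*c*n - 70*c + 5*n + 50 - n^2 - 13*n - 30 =-70*c - n^2 + n*(-7*c - 8) + 20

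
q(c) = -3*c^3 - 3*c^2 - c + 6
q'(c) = -9*c^2 - 6*c - 1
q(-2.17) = 24.70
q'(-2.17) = -30.36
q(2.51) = -62.85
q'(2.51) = -72.76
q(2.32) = -49.93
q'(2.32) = -63.36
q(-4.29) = 191.94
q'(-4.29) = -140.90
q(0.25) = 5.52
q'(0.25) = -3.06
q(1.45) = -10.90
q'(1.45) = -28.62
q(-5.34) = 382.61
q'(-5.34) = -225.60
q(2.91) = -96.24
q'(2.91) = -94.67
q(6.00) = -756.00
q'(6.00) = -361.00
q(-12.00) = 4770.00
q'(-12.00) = -1225.00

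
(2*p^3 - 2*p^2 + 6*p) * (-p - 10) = -2*p^4 - 18*p^3 + 14*p^2 - 60*p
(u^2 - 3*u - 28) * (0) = 0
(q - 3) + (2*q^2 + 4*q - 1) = 2*q^2 + 5*q - 4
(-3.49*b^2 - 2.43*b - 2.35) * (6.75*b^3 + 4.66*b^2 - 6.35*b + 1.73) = -23.5575*b^5 - 32.6659*b^4 - 5.0248*b^3 - 1.5582*b^2 + 10.7186*b - 4.0655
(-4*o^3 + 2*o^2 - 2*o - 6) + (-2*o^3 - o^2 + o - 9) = -6*o^3 + o^2 - o - 15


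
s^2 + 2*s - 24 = (s - 4)*(s + 6)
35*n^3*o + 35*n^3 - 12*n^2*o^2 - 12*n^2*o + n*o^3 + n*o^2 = (-7*n + o)*(-5*n + o)*(n*o + n)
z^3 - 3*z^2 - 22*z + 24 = (z - 6)*(z - 1)*(z + 4)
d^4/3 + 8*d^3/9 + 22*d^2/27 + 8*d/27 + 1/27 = (d/3 + 1/3)*(d + 1/3)^2*(d + 1)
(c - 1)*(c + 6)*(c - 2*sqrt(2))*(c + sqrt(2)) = c^4 - sqrt(2)*c^3 + 5*c^3 - 10*c^2 - 5*sqrt(2)*c^2 - 20*c + 6*sqrt(2)*c + 24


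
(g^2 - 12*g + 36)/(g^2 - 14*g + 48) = (g - 6)/(g - 8)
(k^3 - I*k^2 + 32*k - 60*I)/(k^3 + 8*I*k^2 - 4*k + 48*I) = (k - 5*I)/(k + 4*I)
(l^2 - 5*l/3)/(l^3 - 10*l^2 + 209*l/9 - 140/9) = 3*l/(3*l^2 - 25*l + 28)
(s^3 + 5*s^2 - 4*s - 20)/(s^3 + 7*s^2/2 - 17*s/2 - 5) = 2*(s + 2)/(2*s + 1)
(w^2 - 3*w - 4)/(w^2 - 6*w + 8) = (w + 1)/(w - 2)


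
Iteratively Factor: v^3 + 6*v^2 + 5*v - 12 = (v + 3)*(v^2 + 3*v - 4) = (v + 3)*(v + 4)*(v - 1)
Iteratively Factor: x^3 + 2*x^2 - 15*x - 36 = (x + 3)*(x^2 - x - 12) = (x - 4)*(x + 3)*(x + 3)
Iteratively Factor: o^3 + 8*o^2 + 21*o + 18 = (o + 3)*(o^2 + 5*o + 6) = (o + 2)*(o + 3)*(o + 3)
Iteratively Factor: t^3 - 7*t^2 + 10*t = (t)*(t^2 - 7*t + 10) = t*(t - 2)*(t - 5)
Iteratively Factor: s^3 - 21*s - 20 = (s + 4)*(s^2 - 4*s - 5) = (s + 1)*(s + 4)*(s - 5)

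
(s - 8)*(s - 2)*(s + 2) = s^3 - 8*s^2 - 4*s + 32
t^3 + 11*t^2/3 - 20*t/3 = t*(t - 4/3)*(t + 5)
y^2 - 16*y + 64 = (y - 8)^2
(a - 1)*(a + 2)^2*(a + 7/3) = a^4 + 16*a^3/3 + 7*a^2 - 4*a - 28/3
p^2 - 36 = (p - 6)*(p + 6)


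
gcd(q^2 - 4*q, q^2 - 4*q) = q^2 - 4*q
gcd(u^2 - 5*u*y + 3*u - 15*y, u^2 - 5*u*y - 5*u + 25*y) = -u + 5*y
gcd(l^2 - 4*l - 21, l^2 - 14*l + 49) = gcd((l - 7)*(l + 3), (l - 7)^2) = l - 7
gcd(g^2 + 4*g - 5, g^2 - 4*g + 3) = g - 1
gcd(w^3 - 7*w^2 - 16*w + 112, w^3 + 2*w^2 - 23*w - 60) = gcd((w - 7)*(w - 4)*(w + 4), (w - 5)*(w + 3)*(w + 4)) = w + 4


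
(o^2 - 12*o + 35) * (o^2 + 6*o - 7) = o^4 - 6*o^3 - 44*o^2 + 294*o - 245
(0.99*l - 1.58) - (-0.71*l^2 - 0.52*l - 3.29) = 0.71*l^2 + 1.51*l + 1.71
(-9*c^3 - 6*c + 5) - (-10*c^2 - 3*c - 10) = -9*c^3 + 10*c^2 - 3*c + 15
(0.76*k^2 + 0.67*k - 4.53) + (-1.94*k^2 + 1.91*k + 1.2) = -1.18*k^2 + 2.58*k - 3.33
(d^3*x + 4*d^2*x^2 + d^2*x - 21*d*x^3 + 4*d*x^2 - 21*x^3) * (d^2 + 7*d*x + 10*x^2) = d^5*x + 11*d^4*x^2 + d^4*x + 17*d^3*x^3 + 11*d^3*x^2 - 107*d^2*x^4 + 17*d^2*x^3 - 210*d*x^5 - 107*d*x^4 - 210*x^5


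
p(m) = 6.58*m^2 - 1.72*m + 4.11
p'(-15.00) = -199.12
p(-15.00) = 1510.41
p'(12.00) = 156.20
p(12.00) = 930.99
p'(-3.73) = -50.81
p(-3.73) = 102.07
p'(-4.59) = -62.12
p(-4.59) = 150.63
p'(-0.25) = -5.01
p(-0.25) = 4.95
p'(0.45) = 4.20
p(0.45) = 4.67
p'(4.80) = 61.45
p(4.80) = 147.46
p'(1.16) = 13.55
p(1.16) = 10.97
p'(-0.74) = -11.46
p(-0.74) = 8.99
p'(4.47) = 57.11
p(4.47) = 127.90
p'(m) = 13.16*m - 1.72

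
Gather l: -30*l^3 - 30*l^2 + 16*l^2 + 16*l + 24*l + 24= -30*l^3 - 14*l^2 + 40*l + 24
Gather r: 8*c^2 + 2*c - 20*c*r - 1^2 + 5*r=8*c^2 + 2*c + r*(5 - 20*c) - 1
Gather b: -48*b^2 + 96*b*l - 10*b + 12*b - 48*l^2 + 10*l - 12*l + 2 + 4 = -48*b^2 + b*(96*l + 2) - 48*l^2 - 2*l + 6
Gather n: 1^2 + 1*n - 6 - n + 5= 0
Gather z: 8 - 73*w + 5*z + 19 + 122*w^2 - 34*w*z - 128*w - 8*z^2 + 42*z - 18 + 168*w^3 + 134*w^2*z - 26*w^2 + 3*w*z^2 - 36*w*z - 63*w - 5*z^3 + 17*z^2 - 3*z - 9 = 168*w^3 + 96*w^2 - 264*w - 5*z^3 + z^2*(3*w + 9) + z*(134*w^2 - 70*w + 44)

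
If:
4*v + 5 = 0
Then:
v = -5/4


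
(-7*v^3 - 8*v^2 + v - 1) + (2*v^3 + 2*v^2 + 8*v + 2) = -5*v^3 - 6*v^2 + 9*v + 1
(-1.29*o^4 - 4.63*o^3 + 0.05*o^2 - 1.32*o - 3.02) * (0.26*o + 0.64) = -0.3354*o^5 - 2.0294*o^4 - 2.9502*o^3 - 0.3112*o^2 - 1.63*o - 1.9328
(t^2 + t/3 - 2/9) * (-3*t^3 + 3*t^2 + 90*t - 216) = -3*t^5 + 2*t^4 + 275*t^3/3 - 560*t^2/3 - 92*t + 48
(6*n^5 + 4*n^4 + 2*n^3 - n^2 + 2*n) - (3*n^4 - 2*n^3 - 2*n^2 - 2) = 6*n^5 + n^4 + 4*n^3 + n^2 + 2*n + 2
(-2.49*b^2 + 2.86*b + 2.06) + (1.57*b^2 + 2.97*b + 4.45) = -0.92*b^2 + 5.83*b + 6.51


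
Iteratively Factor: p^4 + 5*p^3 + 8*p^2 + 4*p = (p + 1)*(p^3 + 4*p^2 + 4*p) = p*(p + 1)*(p^2 + 4*p + 4) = p*(p + 1)*(p + 2)*(p + 2)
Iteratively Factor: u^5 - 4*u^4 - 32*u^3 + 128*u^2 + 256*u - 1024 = (u - 4)*(u^4 - 32*u^2 + 256) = (u - 4)*(u + 4)*(u^3 - 4*u^2 - 16*u + 64) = (u - 4)^2*(u + 4)*(u^2 - 16) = (u - 4)^2*(u + 4)^2*(u - 4)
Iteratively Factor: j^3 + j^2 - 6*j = (j)*(j^2 + j - 6) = j*(j - 2)*(j + 3)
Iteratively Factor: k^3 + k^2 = (k)*(k^2 + k) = k^2*(k + 1)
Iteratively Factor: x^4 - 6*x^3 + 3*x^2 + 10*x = (x - 5)*(x^3 - x^2 - 2*x) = (x - 5)*(x + 1)*(x^2 - 2*x) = (x - 5)*(x - 2)*(x + 1)*(x)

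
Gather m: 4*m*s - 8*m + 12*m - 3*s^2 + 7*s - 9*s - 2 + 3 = m*(4*s + 4) - 3*s^2 - 2*s + 1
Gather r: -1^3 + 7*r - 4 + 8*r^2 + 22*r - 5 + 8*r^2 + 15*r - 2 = 16*r^2 + 44*r - 12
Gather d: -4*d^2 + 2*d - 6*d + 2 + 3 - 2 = -4*d^2 - 4*d + 3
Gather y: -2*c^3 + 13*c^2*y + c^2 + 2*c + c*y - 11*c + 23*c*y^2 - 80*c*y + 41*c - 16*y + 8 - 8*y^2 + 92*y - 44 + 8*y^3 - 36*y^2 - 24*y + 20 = -2*c^3 + c^2 + 32*c + 8*y^3 + y^2*(23*c - 44) + y*(13*c^2 - 79*c + 52) - 16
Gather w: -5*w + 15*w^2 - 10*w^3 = -10*w^3 + 15*w^2 - 5*w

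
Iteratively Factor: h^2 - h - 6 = (h + 2)*(h - 3)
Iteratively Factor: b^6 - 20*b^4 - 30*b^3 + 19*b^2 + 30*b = (b)*(b^5 - 20*b^3 - 30*b^2 + 19*b + 30) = b*(b - 1)*(b^4 + b^3 - 19*b^2 - 49*b - 30) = b*(b - 1)*(b + 2)*(b^3 - b^2 - 17*b - 15) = b*(b - 1)*(b + 1)*(b + 2)*(b^2 - 2*b - 15) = b*(b - 5)*(b - 1)*(b + 1)*(b + 2)*(b + 3)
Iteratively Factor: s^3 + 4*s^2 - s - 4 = (s + 1)*(s^2 + 3*s - 4) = (s + 1)*(s + 4)*(s - 1)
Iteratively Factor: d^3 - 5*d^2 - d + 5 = (d - 5)*(d^2 - 1) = (d - 5)*(d - 1)*(d + 1)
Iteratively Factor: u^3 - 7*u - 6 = (u + 1)*(u^2 - u - 6) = (u + 1)*(u + 2)*(u - 3)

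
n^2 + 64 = (n - 8*I)*(n + 8*I)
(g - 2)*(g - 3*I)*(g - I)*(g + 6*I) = g^4 - 2*g^3 + 2*I*g^3 + 21*g^2 - 4*I*g^2 - 42*g - 18*I*g + 36*I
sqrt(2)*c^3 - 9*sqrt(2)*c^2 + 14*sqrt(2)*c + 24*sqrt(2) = (c - 6)*(c - 4)*(sqrt(2)*c + sqrt(2))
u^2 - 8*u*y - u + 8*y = (u - 1)*(u - 8*y)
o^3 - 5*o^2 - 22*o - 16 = (o - 8)*(o + 1)*(o + 2)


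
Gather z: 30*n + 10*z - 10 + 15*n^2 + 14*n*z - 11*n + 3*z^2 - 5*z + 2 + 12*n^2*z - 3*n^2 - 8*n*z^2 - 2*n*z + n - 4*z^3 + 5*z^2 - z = 12*n^2 + 20*n - 4*z^3 + z^2*(8 - 8*n) + z*(12*n^2 + 12*n + 4) - 8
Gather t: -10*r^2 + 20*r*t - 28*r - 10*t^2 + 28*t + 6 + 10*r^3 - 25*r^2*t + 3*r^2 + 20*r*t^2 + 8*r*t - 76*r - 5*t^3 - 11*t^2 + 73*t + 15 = 10*r^3 - 7*r^2 - 104*r - 5*t^3 + t^2*(20*r - 21) + t*(-25*r^2 + 28*r + 101) + 21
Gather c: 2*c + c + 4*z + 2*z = 3*c + 6*z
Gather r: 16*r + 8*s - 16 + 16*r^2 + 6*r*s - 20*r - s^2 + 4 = 16*r^2 + r*(6*s - 4) - s^2 + 8*s - 12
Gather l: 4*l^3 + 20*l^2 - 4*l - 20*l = 4*l^3 + 20*l^2 - 24*l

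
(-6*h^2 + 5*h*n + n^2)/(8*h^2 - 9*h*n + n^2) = (-6*h - n)/(8*h - n)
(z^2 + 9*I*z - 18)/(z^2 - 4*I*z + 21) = (z + 6*I)/(z - 7*I)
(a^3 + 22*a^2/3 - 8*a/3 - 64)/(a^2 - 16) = (a^2 + 10*a/3 - 16)/(a - 4)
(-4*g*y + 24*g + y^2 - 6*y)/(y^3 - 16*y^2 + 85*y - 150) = (-4*g + y)/(y^2 - 10*y + 25)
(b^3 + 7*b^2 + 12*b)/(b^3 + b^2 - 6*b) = (b + 4)/(b - 2)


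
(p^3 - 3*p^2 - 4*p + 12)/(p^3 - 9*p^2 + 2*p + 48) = (p - 2)/(p - 8)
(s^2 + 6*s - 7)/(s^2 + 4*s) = (s^2 + 6*s - 7)/(s*(s + 4))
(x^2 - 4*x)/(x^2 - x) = (x - 4)/(x - 1)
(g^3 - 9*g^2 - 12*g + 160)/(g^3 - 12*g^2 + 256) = (g - 5)/(g - 8)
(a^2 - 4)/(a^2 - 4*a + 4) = (a + 2)/(a - 2)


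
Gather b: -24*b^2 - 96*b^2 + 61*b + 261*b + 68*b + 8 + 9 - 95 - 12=-120*b^2 + 390*b - 90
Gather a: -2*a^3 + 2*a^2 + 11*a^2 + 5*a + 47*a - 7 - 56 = -2*a^3 + 13*a^2 + 52*a - 63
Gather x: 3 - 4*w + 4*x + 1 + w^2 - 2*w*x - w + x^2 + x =w^2 - 5*w + x^2 + x*(5 - 2*w) + 4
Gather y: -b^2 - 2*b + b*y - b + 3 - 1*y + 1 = -b^2 - 3*b + y*(b - 1) + 4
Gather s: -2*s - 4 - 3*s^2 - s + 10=-3*s^2 - 3*s + 6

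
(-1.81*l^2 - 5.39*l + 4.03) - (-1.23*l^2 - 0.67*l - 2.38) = -0.58*l^2 - 4.72*l + 6.41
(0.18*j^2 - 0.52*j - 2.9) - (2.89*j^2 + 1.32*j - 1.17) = -2.71*j^2 - 1.84*j - 1.73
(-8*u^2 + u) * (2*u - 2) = -16*u^3 + 18*u^2 - 2*u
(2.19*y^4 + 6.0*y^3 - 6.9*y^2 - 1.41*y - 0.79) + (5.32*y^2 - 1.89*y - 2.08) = 2.19*y^4 + 6.0*y^3 - 1.58*y^2 - 3.3*y - 2.87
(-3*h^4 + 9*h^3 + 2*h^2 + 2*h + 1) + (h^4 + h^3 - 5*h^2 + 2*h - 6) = -2*h^4 + 10*h^3 - 3*h^2 + 4*h - 5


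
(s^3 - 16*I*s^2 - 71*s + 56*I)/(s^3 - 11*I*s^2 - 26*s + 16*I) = (s - 7*I)/(s - 2*I)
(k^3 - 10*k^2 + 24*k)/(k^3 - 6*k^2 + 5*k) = (k^2 - 10*k + 24)/(k^2 - 6*k + 5)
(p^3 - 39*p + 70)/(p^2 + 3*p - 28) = (p^2 - 7*p + 10)/(p - 4)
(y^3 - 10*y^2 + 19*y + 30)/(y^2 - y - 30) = (y^2 - 4*y - 5)/(y + 5)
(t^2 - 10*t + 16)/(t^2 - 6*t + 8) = (t - 8)/(t - 4)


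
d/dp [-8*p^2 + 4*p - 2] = 4 - 16*p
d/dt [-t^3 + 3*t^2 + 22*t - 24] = -3*t^2 + 6*t + 22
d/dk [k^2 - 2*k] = 2*k - 2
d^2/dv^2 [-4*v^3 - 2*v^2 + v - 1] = -24*v - 4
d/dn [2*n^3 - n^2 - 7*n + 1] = 6*n^2 - 2*n - 7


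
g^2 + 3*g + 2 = (g + 1)*(g + 2)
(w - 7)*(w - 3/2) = w^2 - 17*w/2 + 21/2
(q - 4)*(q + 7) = q^2 + 3*q - 28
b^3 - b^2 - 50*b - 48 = (b - 8)*(b + 1)*(b + 6)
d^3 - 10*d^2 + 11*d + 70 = (d - 7)*(d - 5)*(d + 2)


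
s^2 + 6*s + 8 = (s + 2)*(s + 4)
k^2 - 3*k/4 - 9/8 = (k - 3/2)*(k + 3/4)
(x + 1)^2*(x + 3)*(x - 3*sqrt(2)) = x^4 - 3*sqrt(2)*x^3 + 5*x^3 - 15*sqrt(2)*x^2 + 7*x^2 - 21*sqrt(2)*x + 3*x - 9*sqrt(2)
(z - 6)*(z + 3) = z^2 - 3*z - 18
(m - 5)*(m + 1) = m^2 - 4*m - 5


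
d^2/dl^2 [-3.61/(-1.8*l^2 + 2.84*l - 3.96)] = (-23.3928*l^2 + 36.90864*l + 3.61*(3.6*l - 2.84)*(7.2*l - 5.68) - 51.46416)/(1.8*l^2 - 2.84*l + 3.96)^3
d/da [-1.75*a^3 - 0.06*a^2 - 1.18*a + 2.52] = -5.25*a^2 - 0.12*a - 1.18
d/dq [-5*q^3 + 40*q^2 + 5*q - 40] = -15*q^2 + 80*q + 5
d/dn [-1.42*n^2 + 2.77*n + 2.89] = 2.77 - 2.84*n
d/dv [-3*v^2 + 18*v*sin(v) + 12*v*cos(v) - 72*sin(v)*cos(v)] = -12*v*sin(v) + 18*v*cos(v) - 6*v + 18*sin(v) + 12*cos(v) - 72*cos(2*v)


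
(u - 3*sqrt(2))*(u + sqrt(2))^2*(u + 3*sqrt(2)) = u^4 + 2*sqrt(2)*u^3 - 16*u^2 - 36*sqrt(2)*u - 36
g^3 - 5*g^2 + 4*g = g*(g - 4)*(g - 1)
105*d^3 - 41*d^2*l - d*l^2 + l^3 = (-5*d + l)*(-3*d + l)*(7*d + l)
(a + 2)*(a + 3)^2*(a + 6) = a^4 + 14*a^3 + 69*a^2 + 144*a + 108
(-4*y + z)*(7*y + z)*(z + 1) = -28*y^2*z - 28*y^2 + 3*y*z^2 + 3*y*z + z^3 + z^2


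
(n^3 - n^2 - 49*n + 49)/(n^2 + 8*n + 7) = (n^2 - 8*n + 7)/(n + 1)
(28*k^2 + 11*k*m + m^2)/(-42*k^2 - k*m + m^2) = (-28*k^2 - 11*k*m - m^2)/(42*k^2 + k*m - m^2)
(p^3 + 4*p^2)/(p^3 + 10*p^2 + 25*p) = p*(p + 4)/(p^2 + 10*p + 25)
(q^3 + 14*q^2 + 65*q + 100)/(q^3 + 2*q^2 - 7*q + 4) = (q^2 + 10*q + 25)/(q^2 - 2*q + 1)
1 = 1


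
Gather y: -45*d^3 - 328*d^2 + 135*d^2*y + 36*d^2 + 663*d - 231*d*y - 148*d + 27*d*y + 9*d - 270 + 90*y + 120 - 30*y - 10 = -45*d^3 - 292*d^2 + 524*d + y*(135*d^2 - 204*d + 60) - 160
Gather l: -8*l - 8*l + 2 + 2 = 4 - 16*l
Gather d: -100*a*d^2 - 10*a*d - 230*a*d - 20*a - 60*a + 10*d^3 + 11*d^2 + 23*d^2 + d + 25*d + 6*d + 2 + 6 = -80*a + 10*d^3 + d^2*(34 - 100*a) + d*(32 - 240*a) + 8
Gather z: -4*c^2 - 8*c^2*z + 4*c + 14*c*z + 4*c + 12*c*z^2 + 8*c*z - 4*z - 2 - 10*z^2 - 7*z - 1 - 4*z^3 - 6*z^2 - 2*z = -4*c^2 + 8*c - 4*z^3 + z^2*(12*c - 16) + z*(-8*c^2 + 22*c - 13) - 3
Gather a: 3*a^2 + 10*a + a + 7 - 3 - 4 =3*a^2 + 11*a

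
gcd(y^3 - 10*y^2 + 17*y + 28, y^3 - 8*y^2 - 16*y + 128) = y - 4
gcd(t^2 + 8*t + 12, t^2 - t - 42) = t + 6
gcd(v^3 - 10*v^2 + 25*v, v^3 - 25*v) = v^2 - 5*v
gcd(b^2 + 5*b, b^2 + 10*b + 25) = b + 5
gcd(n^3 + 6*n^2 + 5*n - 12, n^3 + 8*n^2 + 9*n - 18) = n^2 + 2*n - 3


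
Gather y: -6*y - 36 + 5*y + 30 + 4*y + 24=3*y + 18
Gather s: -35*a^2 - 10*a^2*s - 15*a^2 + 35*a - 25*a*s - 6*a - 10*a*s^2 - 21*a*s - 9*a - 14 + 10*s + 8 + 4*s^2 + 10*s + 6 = -50*a^2 + 20*a + s^2*(4 - 10*a) + s*(-10*a^2 - 46*a + 20)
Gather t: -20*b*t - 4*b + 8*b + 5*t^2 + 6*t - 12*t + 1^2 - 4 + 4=4*b + 5*t^2 + t*(-20*b - 6) + 1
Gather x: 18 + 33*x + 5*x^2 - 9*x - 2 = 5*x^2 + 24*x + 16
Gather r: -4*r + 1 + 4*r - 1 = 0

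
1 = 1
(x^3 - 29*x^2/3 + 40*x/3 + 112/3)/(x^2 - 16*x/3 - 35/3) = (3*x^2 - 8*x - 16)/(3*x + 5)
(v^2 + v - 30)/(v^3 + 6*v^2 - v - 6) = (v - 5)/(v^2 - 1)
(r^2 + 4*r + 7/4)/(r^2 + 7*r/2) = (r + 1/2)/r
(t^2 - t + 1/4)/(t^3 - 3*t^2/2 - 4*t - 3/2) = (-4*t^2 + 4*t - 1)/(2*(-2*t^3 + 3*t^2 + 8*t + 3))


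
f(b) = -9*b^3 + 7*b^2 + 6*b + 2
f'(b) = -27*b^2 + 14*b + 6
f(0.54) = 5.86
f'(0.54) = 5.69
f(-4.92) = 1213.78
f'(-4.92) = -716.45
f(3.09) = -178.16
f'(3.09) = -208.54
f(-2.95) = 276.27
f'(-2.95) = -270.27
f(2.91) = -143.04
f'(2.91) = -181.90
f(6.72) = -2372.75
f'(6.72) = -1119.20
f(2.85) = -132.38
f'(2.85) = -173.41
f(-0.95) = 10.33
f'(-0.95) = -31.67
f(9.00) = -5938.00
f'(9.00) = -2055.00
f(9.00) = -5938.00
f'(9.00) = -2055.00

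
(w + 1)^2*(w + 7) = w^3 + 9*w^2 + 15*w + 7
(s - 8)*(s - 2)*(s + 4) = s^3 - 6*s^2 - 24*s + 64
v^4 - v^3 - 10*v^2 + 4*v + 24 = (v - 3)*(v - 2)*(v + 2)^2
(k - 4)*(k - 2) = k^2 - 6*k + 8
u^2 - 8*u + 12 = (u - 6)*(u - 2)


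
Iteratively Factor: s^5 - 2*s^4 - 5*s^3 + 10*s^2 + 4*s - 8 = (s + 2)*(s^4 - 4*s^3 + 3*s^2 + 4*s - 4) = (s + 1)*(s + 2)*(s^3 - 5*s^2 + 8*s - 4) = (s - 2)*(s + 1)*(s + 2)*(s^2 - 3*s + 2) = (s - 2)*(s - 1)*(s + 1)*(s + 2)*(s - 2)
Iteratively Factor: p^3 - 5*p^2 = (p)*(p^2 - 5*p) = p*(p - 5)*(p)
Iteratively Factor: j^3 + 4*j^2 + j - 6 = (j + 2)*(j^2 + 2*j - 3) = (j - 1)*(j + 2)*(j + 3)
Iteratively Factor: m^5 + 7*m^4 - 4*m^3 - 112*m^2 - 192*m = (m - 4)*(m^4 + 11*m^3 + 40*m^2 + 48*m) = (m - 4)*(m + 4)*(m^3 + 7*m^2 + 12*m) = m*(m - 4)*(m + 4)*(m^2 + 7*m + 12) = m*(m - 4)*(m + 3)*(m + 4)*(m + 4)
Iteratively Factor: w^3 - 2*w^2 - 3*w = (w + 1)*(w^2 - 3*w) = (w - 3)*(w + 1)*(w)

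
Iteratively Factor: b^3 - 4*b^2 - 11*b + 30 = (b + 3)*(b^2 - 7*b + 10) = (b - 2)*(b + 3)*(b - 5)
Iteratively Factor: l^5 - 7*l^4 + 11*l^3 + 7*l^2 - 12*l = (l - 1)*(l^4 - 6*l^3 + 5*l^2 + 12*l) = (l - 4)*(l - 1)*(l^3 - 2*l^2 - 3*l) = (l - 4)*(l - 3)*(l - 1)*(l^2 + l) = l*(l - 4)*(l - 3)*(l - 1)*(l + 1)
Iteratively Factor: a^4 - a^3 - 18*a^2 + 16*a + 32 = (a - 4)*(a^3 + 3*a^2 - 6*a - 8) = (a - 4)*(a + 4)*(a^2 - a - 2) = (a - 4)*(a + 1)*(a + 4)*(a - 2)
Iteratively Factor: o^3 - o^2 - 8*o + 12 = (o - 2)*(o^2 + o - 6) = (o - 2)*(o + 3)*(o - 2)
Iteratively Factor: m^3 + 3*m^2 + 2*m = (m + 2)*(m^2 + m) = (m + 1)*(m + 2)*(m)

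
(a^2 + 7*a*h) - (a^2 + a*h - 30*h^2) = 6*a*h + 30*h^2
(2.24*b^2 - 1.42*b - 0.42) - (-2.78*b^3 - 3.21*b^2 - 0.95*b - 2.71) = 2.78*b^3 + 5.45*b^2 - 0.47*b + 2.29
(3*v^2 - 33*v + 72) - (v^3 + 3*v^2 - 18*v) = -v^3 - 15*v + 72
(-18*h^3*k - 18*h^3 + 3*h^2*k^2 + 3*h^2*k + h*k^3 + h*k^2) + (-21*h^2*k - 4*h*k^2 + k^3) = -18*h^3*k - 18*h^3 + 3*h^2*k^2 - 18*h^2*k + h*k^3 - 3*h*k^2 + k^3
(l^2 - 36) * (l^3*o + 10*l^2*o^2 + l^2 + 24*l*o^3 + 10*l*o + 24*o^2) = l^5*o + 10*l^4*o^2 + l^4 + 24*l^3*o^3 - 26*l^3*o - 336*l^2*o^2 - 36*l^2 - 864*l*o^3 - 360*l*o - 864*o^2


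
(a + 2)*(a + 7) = a^2 + 9*a + 14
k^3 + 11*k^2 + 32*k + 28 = (k + 2)^2*(k + 7)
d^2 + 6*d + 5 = (d + 1)*(d + 5)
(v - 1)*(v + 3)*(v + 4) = v^3 + 6*v^2 + 5*v - 12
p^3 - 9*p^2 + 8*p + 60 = (p - 6)*(p - 5)*(p + 2)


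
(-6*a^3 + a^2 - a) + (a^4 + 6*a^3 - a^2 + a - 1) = a^4 - 1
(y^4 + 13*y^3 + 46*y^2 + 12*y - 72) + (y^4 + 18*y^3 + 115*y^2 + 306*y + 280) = 2*y^4 + 31*y^3 + 161*y^2 + 318*y + 208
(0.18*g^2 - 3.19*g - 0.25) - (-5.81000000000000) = 0.18*g^2 - 3.19*g + 5.56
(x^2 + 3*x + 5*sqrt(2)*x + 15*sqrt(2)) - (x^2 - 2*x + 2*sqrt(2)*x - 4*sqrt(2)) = 3*sqrt(2)*x + 5*x + 19*sqrt(2)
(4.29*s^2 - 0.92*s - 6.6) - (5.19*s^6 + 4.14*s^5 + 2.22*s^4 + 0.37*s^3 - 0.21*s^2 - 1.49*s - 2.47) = -5.19*s^6 - 4.14*s^5 - 2.22*s^4 - 0.37*s^3 + 4.5*s^2 + 0.57*s - 4.13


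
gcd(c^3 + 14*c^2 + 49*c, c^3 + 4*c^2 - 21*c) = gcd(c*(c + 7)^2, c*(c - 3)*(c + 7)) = c^2 + 7*c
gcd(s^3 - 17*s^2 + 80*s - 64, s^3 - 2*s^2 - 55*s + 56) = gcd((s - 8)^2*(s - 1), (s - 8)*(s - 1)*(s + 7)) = s^2 - 9*s + 8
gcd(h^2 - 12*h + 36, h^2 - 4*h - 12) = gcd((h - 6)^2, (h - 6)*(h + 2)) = h - 6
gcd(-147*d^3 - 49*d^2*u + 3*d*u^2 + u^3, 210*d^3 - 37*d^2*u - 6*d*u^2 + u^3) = -7*d + u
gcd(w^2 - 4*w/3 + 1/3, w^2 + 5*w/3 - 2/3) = w - 1/3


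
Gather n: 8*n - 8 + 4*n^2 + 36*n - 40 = 4*n^2 + 44*n - 48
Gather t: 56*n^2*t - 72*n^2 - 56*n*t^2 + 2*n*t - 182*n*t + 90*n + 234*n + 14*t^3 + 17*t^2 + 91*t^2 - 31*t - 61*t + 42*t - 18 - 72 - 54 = -72*n^2 + 324*n + 14*t^3 + t^2*(108 - 56*n) + t*(56*n^2 - 180*n - 50) - 144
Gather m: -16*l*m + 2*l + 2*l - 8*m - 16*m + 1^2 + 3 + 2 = 4*l + m*(-16*l - 24) + 6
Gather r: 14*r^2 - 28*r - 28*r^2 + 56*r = -14*r^2 + 28*r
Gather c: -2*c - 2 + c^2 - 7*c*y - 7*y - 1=c^2 + c*(-7*y - 2) - 7*y - 3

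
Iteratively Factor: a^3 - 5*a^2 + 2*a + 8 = (a + 1)*(a^2 - 6*a + 8) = (a - 2)*(a + 1)*(a - 4)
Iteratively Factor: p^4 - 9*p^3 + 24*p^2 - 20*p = (p)*(p^3 - 9*p^2 + 24*p - 20) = p*(p - 2)*(p^2 - 7*p + 10) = p*(p - 2)^2*(p - 5)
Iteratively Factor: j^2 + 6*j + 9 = (j + 3)*(j + 3)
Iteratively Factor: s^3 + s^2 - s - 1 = (s + 1)*(s^2 - 1) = (s + 1)^2*(s - 1)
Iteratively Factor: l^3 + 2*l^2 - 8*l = (l + 4)*(l^2 - 2*l) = l*(l + 4)*(l - 2)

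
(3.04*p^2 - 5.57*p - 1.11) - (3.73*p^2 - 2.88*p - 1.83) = -0.69*p^2 - 2.69*p + 0.72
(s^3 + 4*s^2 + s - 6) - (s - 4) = s^3 + 4*s^2 - 2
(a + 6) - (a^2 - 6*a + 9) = -a^2 + 7*a - 3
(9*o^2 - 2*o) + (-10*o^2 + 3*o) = -o^2 + o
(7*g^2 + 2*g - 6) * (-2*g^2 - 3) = -14*g^4 - 4*g^3 - 9*g^2 - 6*g + 18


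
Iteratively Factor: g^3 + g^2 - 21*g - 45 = (g + 3)*(g^2 - 2*g - 15) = (g + 3)^2*(g - 5)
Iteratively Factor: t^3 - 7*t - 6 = (t + 2)*(t^2 - 2*t - 3) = (t + 1)*(t + 2)*(t - 3)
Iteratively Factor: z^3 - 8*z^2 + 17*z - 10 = (z - 2)*(z^2 - 6*z + 5) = (z - 5)*(z - 2)*(z - 1)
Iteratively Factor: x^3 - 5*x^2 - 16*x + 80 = (x + 4)*(x^2 - 9*x + 20) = (x - 5)*(x + 4)*(x - 4)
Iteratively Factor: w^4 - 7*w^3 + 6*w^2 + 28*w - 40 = (w + 2)*(w^3 - 9*w^2 + 24*w - 20) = (w - 2)*(w + 2)*(w^2 - 7*w + 10) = (w - 5)*(w - 2)*(w + 2)*(w - 2)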